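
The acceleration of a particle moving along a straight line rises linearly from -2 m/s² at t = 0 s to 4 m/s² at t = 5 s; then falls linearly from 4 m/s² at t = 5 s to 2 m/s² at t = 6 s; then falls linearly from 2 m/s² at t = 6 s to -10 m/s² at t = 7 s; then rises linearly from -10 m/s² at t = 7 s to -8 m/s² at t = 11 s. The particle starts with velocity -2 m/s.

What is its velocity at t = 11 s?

-34 m/s

Δv equals the area under the a-t graph; then v = v₀ + Δv.
0–5 s: ½(-2 + 4)(5) = 5 m/s
5–6 s: ½(4 + 2)(1) = 3 m/s
6–7 s: ½(2 + -10)(1) = -4 m/s
7–11 s: ½(-10 + -8)(4) = -36 m/s
Δv = -32 m/s, so v(11) = -2 + (-32) = -34 m/s.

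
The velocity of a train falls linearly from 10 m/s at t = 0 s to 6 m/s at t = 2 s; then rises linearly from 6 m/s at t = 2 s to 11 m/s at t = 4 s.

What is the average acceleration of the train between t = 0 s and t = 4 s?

Average acceleration = Δv/Δt = (11 − 10)/(4 − 0) = 0.25 m/s².

0.25 m/s²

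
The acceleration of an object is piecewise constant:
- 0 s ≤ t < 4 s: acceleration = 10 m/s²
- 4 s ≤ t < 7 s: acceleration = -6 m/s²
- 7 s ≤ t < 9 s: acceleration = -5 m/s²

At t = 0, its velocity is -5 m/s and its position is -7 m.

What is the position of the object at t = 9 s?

155 m

On each constant-a segment, Δv = aΔt and Δx = v₀Δt + ½aΔt²; chain segment to segment.
0–4 s: v starts -5 m/s; Δx = -5·4 + ½·10·4² = 60 m; v ends 35 m/s.
4–7 s: v starts 35 m/s; Δx = 35·3 + ½·-6·3² = 78 m; v ends 17 m/s.
7–9 s: v starts 17 m/s; Δx = 17·2 + ½·-5·2² = 24 m; v ends 7 m/s.
x(9) = -7 + Σ Δx = 155 m.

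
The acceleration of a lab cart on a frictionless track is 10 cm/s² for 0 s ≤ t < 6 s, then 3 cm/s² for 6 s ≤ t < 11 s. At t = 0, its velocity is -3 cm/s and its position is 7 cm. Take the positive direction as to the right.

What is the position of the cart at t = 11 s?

On each constant-a segment, Δv = aΔt and Δx = v₀Δt + ½aΔt²; chain segment to segment.
0–6 s: v starts -3 cm/s; Δx = -3·6 + ½·10·6² = 162 cm; v ends 57 cm/s.
6–11 s: v starts 57 cm/s; Δx = 57·5 + ½·3·5² = 322.5 cm; v ends 72 cm/s.
x(11) = 7 + Σ Δx = 491.5 cm.

491.5 cm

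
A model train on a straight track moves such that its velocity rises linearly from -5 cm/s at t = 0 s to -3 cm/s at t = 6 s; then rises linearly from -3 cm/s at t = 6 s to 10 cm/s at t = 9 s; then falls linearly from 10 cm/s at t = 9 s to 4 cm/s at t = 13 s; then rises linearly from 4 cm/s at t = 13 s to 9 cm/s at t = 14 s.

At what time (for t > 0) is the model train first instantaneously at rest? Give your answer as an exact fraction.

v changes sign on 6–9 s (from -3 to 10); the graph is linear there, so v = 0 at t = 6 + (3)·(9 − 6)/(10 − -3) = 87/13 s.

t = 87/13 s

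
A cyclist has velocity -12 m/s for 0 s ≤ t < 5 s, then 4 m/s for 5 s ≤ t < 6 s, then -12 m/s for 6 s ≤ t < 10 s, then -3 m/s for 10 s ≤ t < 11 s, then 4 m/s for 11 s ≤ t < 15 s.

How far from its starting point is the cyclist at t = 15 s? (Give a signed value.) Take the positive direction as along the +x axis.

Net displacement equals the area under the velocity-time graph (areas below the axis count negative).
0–5 s: -12 × 5 = -60 m
5–6 s: 4 × 1 = 4 m
6–10 s: -12 × 4 = -48 m
10–11 s: -3 × 1 = -3 m
11–15 s: 4 × 4 = 16 m
Net displacement = -91 m

-91 m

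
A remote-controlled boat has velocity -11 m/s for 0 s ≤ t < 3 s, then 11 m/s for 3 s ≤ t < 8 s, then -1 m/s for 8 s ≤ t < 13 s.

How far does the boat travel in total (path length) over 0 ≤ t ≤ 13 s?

Total distance travelled is ∫|v| dt — sum the magnitudes of each area piece.
0–3 s: |-11| × 3 = 33 m
3–8 s: |11| × 5 = 55 m
8–13 s: |-1| × 5 = 5 m
Total distance = 93 m

93 m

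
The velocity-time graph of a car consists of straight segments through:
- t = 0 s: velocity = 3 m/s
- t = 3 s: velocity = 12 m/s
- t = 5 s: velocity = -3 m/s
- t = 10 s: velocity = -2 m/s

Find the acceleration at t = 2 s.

3 m/s²

Acceleration is the slope of the v-t graph on 0–3 s: (12 − 3)/(3 − 0) = 3 m/s².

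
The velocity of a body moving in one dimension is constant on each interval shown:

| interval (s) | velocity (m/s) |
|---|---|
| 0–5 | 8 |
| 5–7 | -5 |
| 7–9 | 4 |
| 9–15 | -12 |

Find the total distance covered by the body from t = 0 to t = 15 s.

130 m

Distance (not displacement) is the total path length: add the absolute areas under v-t.
0–5 s: |8| × 5 = 40 m
5–7 s: |-5| × 2 = 10 m
7–9 s: |4| × 2 = 8 m
9–15 s: |-12| × 6 = 72 m
Total distance = 130 m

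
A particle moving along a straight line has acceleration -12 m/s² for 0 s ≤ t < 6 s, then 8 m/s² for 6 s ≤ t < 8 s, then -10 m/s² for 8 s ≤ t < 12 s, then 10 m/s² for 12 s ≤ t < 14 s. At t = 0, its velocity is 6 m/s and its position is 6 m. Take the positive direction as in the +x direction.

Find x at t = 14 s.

-730 m

On each constant-a segment, Δv = aΔt and Δx = v₀Δt + ½aΔt²; chain segment to segment.
0–6 s: v starts 6 m/s; Δx = 6·6 + ½·-12·6² = -180 m; v ends -66 m/s.
6–8 s: v starts -66 m/s; Δx = -66·2 + ½·8·2² = -116 m; v ends -50 m/s.
8–12 s: v starts -50 m/s; Δx = -50·4 + ½·-10·4² = -280 m; v ends -90 m/s.
12–14 s: v starts -90 m/s; Δx = -90·2 + ½·10·2² = -160 m; v ends -70 m/s.
x(14) = 6 + Σ Δx = -730 m.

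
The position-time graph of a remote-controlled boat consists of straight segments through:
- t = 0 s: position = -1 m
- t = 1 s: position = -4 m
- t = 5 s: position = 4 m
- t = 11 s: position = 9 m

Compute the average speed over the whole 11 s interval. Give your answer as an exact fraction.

16/11 m/s

Average speed = (total path length)/(elapsed time); on a piecewise-linear x-t graph the path length is Σ|Δx|.
0–1 s: |Δx| = |-4 − -1| = 3 m
1–5 s: |Δx| = |4 − -4| = 8 m
5–11 s: |Δx| = |9 − 4| = 5 m
Total path = 16 m; average speed = 16/11 = 16/11 m/s.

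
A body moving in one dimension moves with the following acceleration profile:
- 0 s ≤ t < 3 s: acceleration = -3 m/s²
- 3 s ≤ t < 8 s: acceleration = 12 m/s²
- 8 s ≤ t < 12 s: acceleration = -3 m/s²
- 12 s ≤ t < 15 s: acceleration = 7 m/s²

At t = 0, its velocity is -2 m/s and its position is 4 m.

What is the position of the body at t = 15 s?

On each constant-a segment, Δv = aΔt and Δx = v₀Δt + ½aΔt²; chain segment to segment.
0–3 s: v starts -2 m/s; Δx = -2·3 + ½·-3·3² = -19.5 m; v ends -11 m/s.
3–8 s: v starts -11 m/s; Δx = -11·5 + ½·12·5² = 95 m; v ends 49 m/s.
8–12 s: v starts 49 m/s; Δx = 49·4 + ½·-3·4² = 172 m; v ends 37 m/s.
12–15 s: v starts 37 m/s; Δx = 37·3 + ½·7·3² = 142.5 m; v ends 58 m/s.
x(15) = 4 + Σ Δx = 394 m.

394 m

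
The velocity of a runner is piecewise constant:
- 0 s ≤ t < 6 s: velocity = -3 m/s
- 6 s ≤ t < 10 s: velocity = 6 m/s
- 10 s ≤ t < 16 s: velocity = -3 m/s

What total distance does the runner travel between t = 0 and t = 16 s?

Total distance travelled is ∫|v| dt — sum the magnitudes of each area piece.
0–6 s: |-3| × 6 = 18 m
6–10 s: |6| × 4 = 24 m
10–16 s: |-3| × 6 = 18 m
Total distance = 60 m

60 m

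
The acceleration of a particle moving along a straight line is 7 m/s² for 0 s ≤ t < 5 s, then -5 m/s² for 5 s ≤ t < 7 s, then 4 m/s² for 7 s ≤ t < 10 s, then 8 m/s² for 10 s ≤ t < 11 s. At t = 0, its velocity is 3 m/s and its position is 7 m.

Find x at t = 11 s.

On each constant-a segment, Δv = aΔt and Δx = v₀Δt + ½aΔt²; chain segment to segment.
0–5 s: v starts 3 m/s; Δx = 3·5 + ½·7·5² = 102.5 m; v ends 38 m/s.
5–7 s: v starts 38 m/s; Δx = 38·2 + ½·-5·2² = 66 m; v ends 28 m/s.
7–10 s: v starts 28 m/s; Δx = 28·3 + ½·4·3² = 102 m; v ends 40 m/s.
10–11 s: v starts 40 m/s; Δx = 40·1 + ½·8·1² = 44 m; v ends 48 m/s.
x(11) = 7 + Σ Δx = 321.5 m.

321.5 m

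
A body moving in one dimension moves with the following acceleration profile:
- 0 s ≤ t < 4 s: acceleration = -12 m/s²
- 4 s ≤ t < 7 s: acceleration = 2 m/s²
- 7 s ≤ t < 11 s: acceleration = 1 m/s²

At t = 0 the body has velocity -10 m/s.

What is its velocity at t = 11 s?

-48 m/s

Δv equals the area under the a-t graph; then v = v₀ + Δv.
0–4 s: -12 × 4 = -48 m/s
4–7 s: 2 × 3 = 6 m/s
7–11 s: 1 × 4 = 4 m/s
Δv = -38 m/s, so v(11) = -10 + (-38) = -48 m/s.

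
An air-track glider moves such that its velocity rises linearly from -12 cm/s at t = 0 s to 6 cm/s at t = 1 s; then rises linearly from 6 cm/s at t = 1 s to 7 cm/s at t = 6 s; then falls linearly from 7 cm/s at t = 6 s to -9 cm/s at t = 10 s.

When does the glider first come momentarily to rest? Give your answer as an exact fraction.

t = 2/3 s

v changes sign on 0–1 s (from -12 to 6); the graph is linear there, so v = 0 at t = 0 + (12)·(1 − 0)/(6 − -12) = 2/3 s.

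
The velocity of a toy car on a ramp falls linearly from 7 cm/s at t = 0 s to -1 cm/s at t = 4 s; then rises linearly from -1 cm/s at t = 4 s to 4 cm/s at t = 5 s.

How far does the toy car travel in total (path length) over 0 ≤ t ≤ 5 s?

14.2 cm

Distance (not displacement) is the total path length: add the absolute areas under v-t.
0–4 s: v = 0 at t = 3.5 s; triangle areas 12.25 + 0.25 = 12.5 cm
4–5 s: v = 0 at t = 4.2 s; triangle areas 0.1 + 1.6 = 1.7 cm
Total distance = 14.2 cm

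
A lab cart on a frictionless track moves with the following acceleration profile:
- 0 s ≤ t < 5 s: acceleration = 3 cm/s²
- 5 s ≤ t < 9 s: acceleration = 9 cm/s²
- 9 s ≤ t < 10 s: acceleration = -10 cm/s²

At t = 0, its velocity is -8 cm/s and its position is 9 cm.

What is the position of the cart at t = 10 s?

On each constant-a segment, Δv = aΔt and Δx = v₀Δt + ½aΔt²; chain segment to segment.
0–5 s: v starts -8 cm/s; Δx = -8·5 + ½·3·5² = -2.5 cm; v ends 7 cm/s.
5–9 s: v starts 7 cm/s; Δx = 7·4 + ½·9·4² = 100 cm; v ends 43 cm/s.
9–10 s: v starts 43 cm/s; Δx = 43·1 + ½·-10·1² = 38 cm; v ends 33 cm/s.
x(10) = 9 + Σ Δx = 144.5 cm.

144.5 cm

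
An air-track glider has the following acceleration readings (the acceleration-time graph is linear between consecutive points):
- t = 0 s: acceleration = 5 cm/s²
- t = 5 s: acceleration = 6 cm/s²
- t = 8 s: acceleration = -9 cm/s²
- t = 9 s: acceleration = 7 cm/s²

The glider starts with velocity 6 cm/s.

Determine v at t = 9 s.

28 cm/s

Δv equals the area under the a-t graph; then v = v₀ + Δv.
0–5 s: ½(5 + 6)(5) = 27.5 cm/s
5–8 s: ½(6 + -9)(3) = -4.5 cm/s
8–9 s: ½(-9 + 7)(1) = -1 cm/s
Δv = 22 cm/s, so v(9) = 6 + (22) = 28 cm/s.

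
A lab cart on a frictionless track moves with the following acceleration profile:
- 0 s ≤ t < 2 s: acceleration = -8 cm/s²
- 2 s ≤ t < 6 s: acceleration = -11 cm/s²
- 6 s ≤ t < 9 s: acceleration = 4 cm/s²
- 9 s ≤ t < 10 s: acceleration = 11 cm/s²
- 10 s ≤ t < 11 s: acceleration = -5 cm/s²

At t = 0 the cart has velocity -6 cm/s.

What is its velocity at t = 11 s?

Δv equals the area under the a-t graph; then v = v₀ + Δv.
0–2 s: -8 × 2 = -16 cm/s
2–6 s: -11 × 4 = -44 cm/s
6–9 s: 4 × 3 = 12 cm/s
9–10 s: 11 × 1 = 11 cm/s
10–11 s: -5 × 1 = -5 cm/s
Δv = -42 cm/s, so v(11) = -6 + (-42) = -48 cm/s.

-48 cm/s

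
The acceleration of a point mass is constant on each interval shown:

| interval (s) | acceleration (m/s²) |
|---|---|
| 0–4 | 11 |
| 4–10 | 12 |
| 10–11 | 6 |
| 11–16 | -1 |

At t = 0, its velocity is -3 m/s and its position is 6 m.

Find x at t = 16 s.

On each constant-a segment, Δv = aΔt and Δx = v₀Δt + ½aΔt²; chain segment to segment.
0–4 s: v starts -3 m/s; Δx = -3·4 + ½·11·4² = 76 m; v ends 41 m/s.
4–10 s: v starts 41 m/s; Δx = 41·6 + ½·12·6² = 462 m; v ends 113 m/s.
10–11 s: v starts 113 m/s; Δx = 113·1 + ½·6·1² = 116 m; v ends 119 m/s.
11–16 s: v starts 119 m/s; Δx = 119·5 + ½·-1·5² = 582.5 m; v ends 114 m/s.
x(16) = 6 + Σ Δx = 1242.5 m.

1242.5 m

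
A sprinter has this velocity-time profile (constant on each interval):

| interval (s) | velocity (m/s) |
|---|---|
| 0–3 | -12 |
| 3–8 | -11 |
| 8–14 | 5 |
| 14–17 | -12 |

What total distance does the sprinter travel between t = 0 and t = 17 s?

157 m

Total distance travelled is ∫|v| dt — sum the magnitudes of each area piece.
0–3 s: |-12| × 3 = 36 m
3–8 s: |-11| × 5 = 55 m
8–14 s: |5| × 6 = 30 m
14–17 s: |-12| × 3 = 36 m
Total distance = 157 m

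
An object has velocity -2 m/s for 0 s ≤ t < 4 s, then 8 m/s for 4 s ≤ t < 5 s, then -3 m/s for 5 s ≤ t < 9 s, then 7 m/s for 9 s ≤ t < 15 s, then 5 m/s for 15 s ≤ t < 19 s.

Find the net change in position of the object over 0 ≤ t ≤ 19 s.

Net displacement equals the area under the velocity-time graph (areas below the axis count negative).
0–4 s: -2 × 4 = -8 m
4–5 s: 8 × 1 = 8 m
5–9 s: -3 × 4 = -12 m
9–15 s: 7 × 6 = 42 m
15–19 s: 5 × 4 = 20 m
Net displacement = 50 m

50 m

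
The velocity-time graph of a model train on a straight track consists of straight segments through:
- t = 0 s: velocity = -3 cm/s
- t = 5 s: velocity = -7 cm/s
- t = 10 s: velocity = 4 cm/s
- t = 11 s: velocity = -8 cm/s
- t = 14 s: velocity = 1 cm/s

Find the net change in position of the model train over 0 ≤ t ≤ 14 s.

Displacement is the signed area under the v-t curve.
0–5 s: ½(-3 + -7)(5) = -25 cm
5–10 s: ½(-7 + 4)(5) = -7.5 cm
10–11 s: ½(4 + -8)(1) = -2 cm
11–14 s: ½(-8 + 1)(3) = -10.5 cm
Net displacement = -45 cm

-45 cm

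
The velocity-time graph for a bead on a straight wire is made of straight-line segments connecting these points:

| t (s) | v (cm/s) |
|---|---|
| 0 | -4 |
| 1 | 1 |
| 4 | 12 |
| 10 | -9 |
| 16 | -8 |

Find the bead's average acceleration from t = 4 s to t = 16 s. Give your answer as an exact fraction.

Average acceleration = Δv/Δt = (-8 − 12)/(16 − 4) = -5/3 cm/s².

-5/3 cm/s²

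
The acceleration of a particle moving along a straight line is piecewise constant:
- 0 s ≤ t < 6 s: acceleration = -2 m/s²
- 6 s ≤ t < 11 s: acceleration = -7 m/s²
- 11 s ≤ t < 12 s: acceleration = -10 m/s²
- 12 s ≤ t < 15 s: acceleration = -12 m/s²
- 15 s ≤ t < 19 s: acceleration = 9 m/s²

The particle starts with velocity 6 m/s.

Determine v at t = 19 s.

Δv equals the area under the a-t graph; then v = v₀ + Δv.
0–6 s: -2 × 6 = -12 m/s
6–11 s: -7 × 5 = -35 m/s
11–12 s: -10 × 1 = -10 m/s
12–15 s: -12 × 3 = -36 m/s
15–19 s: 9 × 4 = 36 m/s
Δv = -57 m/s, so v(19) = 6 + (-57) = -51 m/s.

-51 m/s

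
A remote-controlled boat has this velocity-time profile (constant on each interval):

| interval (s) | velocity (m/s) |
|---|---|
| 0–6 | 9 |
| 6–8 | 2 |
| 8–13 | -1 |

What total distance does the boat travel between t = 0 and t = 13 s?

Distance (not displacement) is the total path length: add the absolute areas under v-t.
0–6 s: |9| × 6 = 54 m
6–8 s: |2| × 2 = 4 m
8–13 s: |-1| × 5 = 5 m
Total distance = 63 m

63 m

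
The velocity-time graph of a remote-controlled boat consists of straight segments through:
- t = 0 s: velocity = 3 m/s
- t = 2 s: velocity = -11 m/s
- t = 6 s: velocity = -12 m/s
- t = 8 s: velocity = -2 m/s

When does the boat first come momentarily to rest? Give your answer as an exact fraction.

t = 3/7 s

v changes sign on 0–2 s (from 3 to -11); the graph is linear there, so v = 0 at t = 0 + (-3)·(2 − 0)/(-11 − 3) = 3/7 s.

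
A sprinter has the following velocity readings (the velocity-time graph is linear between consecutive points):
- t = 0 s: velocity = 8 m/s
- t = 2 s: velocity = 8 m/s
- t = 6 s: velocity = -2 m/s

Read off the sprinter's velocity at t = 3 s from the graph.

5.5 m/s

On 2–6 s the graph is linear from 8 to -2 m/s: v(3) = 8 + (-2 − 8)·(3 − 2)/(6 − 2) = 5.5 m/s.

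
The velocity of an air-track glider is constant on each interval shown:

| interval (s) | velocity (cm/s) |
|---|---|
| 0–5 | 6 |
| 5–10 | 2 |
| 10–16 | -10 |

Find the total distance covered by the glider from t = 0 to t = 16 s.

100 cm

Distance (not displacement) is the total path length: add the absolute areas under v-t.
0–5 s: |6| × 5 = 30 cm
5–10 s: |2| × 5 = 10 cm
10–16 s: |-10| × 6 = 60 cm
Total distance = 100 cm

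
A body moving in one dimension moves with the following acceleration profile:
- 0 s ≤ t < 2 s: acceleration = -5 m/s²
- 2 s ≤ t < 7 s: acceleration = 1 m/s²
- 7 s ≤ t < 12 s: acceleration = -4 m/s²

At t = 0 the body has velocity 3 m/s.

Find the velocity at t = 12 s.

-22 m/s

Δv equals the area under the a-t graph; then v = v₀ + Δv.
0–2 s: -5 × 2 = -10 m/s
2–7 s: 1 × 5 = 5 m/s
7–12 s: -4 × 5 = -20 m/s
Δv = -25 m/s, so v(12) = 3 + (-25) = -22 m/s.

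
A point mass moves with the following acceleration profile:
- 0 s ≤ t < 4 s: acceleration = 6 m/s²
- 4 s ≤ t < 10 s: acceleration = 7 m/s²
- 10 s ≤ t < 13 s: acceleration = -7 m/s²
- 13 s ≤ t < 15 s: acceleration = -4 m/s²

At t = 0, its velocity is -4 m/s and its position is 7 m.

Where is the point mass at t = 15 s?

513.5 m

On each constant-a segment, Δv = aΔt and Δx = v₀Δt + ½aΔt²; chain segment to segment.
0–4 s: v starts -4 m/s; Δx = -4·4 + ½·6·4² = 32 m; v ends 20 m/s.
4–10 s: v starts 20 m/s; Δx = 20·6 + ½·7·6² = 246 m; v ends 62 m/s.
10–13 s: v starts 62 m/s; Δx = 62·3 + ½·-7·3² = 154.5 m; v ends 41 m/s.
13–15 s: v starts 41 m/s; Δx = 41·2 + ½·-4·2² = 74 m; v ends 33 m/s.
x(15) = 7 + Σ Δx = 513.5 m.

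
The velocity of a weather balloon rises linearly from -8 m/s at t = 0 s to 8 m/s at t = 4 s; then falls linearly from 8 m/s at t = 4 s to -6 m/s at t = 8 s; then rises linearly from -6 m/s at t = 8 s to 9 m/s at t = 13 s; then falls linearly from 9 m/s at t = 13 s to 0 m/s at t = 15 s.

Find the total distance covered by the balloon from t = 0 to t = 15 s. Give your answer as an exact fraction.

Total distance travelled is ∫|v| dt — sum the magnitudes of each area piece.
0–4 s: v = 0 at t = 2 s; triangle areas 8 + 8 = 16 m
4–8 s: v = 0 at t = 44/7 s; triangle areas 64/7 + 36/7 = 100/7 m
8–13 s: v = 0 at t = 10 s; triangle areas 6 + 13.5 = 19.5 m
13–15 s: |½(9 + 0)(2)| = 9 m
Total distance = 823/14 m

823/14 m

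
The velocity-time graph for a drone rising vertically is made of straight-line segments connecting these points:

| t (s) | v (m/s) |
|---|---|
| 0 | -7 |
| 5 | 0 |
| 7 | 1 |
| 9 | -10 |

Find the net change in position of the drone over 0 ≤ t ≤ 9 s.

Net displacement equals the area under the velocity-time graph (areas below the axis count negative).
0–5 s: ½(-7 + 0)(5) = -17.5 m
5–7 s: ½(0 + 1)(2) = 1 m
7–9 s: ½(1 + -10)(2) = -9 m
Net displacement = -25.5 m

-25.5 m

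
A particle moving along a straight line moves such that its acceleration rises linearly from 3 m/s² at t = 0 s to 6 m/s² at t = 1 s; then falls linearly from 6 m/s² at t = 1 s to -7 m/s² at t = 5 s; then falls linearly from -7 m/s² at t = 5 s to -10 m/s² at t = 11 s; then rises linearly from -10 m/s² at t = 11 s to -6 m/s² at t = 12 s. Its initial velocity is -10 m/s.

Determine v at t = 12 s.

-66.5 m/s

Δv equals the area under the a-t graph; then v = v₀ + Δv.
0–1 s: ½(3 + 6)(1) = 4.5 m/s
1–5 s: ½(6 + -7)(4) = -2 m/s
5–11 s: ½(-7 + -10)(6) = -51 m/s
11–12 s: ½(-10 + -6)(1) = -8 m/s
Δv = -56.5 m/s, so v(12) = -10 + (-56.5) = -66.5 m/s.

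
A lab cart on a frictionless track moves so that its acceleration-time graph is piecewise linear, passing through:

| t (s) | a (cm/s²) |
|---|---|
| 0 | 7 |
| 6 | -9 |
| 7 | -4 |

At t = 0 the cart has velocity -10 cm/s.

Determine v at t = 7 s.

-22.5 cm/s

Δv equals the area under the a-t graph; then v = v₀ + Δv.
0–6 s: ½(7 + -9)(6) = -6 cm/s
6–7 s: ½(-9 + -4)(1) = -6.5 cm/s
Δv = -12.5 cm/s, so v(7) = -10 + (-12.5) = -22.5 cm/s.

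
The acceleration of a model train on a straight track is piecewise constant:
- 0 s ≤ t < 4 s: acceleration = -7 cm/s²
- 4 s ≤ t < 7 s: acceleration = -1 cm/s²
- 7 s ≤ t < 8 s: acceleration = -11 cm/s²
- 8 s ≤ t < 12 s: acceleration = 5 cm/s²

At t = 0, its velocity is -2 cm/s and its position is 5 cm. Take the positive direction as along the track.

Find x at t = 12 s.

-328 cm

On each constant-a segment, Δv = aΔt and Δx = v₀Δt + ½aΔt²; chain segment to segment.
0–4 s: v starts -2 cm/s; Δx = -2·4 + ½·-7·4² = -64 cm; v ends -30 cm/s.
4–7 s: v starts -30 cm/s; Δx = -30·3 + ½·-1·3² = -94.5 cm; v ends -33 cm/s.
7–8 s: v starts -33 cm/s; Δx = -33·1 + ½·-11·1² = -38.5 cm; v ends -44 cm/s.
8–12 s: v starts -44 cm/s; Δx = -44·4 + ½·5·4² = -136 cm; v ends -24 cm/s.
x(12) = 5 + Σ Δx = -328 cm.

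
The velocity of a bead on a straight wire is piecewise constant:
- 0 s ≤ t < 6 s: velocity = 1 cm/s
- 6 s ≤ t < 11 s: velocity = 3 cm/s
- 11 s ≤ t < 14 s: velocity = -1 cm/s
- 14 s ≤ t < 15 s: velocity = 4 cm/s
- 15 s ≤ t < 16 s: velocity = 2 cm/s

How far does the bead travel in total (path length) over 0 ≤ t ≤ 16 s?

Total distance travelled is ∫|v| dt — sum the magnitudes of each area piece.
0–6 s: |1| × 6 = 6 cm
6–11 s: |3| × 5 = 15 cm
11–14 s: |-1| × 3 = 3 cm
14–15 s: |4| × 1 = 4 cm
15–16 s: |2| × 1 = 2 cm
Total distance = 30 cm

30 cm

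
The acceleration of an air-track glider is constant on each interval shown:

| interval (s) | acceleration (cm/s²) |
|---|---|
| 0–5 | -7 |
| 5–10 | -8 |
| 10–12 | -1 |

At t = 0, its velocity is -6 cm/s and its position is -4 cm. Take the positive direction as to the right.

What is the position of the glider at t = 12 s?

On each constant-a segment, Δv = aΔt and Δx = v₀Δt + ½aΔt²; chain segment to segment.
0–5 s: v starts -6 cm/s; Δx = -6·5 + ½·-7·5² = -117.5 cm; v ends -41 cm/s.
5–10 s: v starts -41 cm/s; Δx = -41·5 + ½·-8·5² = -305 cm; v ends -81 cm/s.
10–12 s: v starts -81 cm/s; Δx = -81·2 + ½·-1·2² = -164 cm; v ends -83 cm/s.
x(12) = -4 + Σ Δx = -590.5 cm.

-590.5 cm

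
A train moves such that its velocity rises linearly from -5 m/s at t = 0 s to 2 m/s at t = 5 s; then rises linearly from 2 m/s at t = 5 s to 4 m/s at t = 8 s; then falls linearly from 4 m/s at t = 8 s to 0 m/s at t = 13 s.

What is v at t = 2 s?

-2.2 m/s

On 0–5 s the graph is linear from -5 to 2 m/s: v(2) = -5 + (2 − -5)·(2 − 0)/(5 − 0) = -2.2 m/s.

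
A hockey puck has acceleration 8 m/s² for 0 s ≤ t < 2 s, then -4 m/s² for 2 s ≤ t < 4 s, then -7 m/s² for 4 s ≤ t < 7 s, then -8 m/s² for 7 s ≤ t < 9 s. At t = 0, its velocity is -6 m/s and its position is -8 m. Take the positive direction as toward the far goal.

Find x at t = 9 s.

On each constant-a segment, Δv = aΔt and Δx = v₀Δt + ½aΔt²; chain segment to segment.
0–2 s: v starts -6 m/s; Δx = -6·2 + ½·8·2² = 4 m; v ends 10 m/s.
2–4 s: v starts 10 m/s; Δx = 10·2 + ½·-4·2² = 12 m; v ends 2 m/s.
4–7 s: v starts 2 m/s; Δx = 2·3 + ½·-7·3² = -25.5 m; v ends -19 m/s.
7–9 s: v starts -19 m/s; Δx = -19·2 + ½·-8·2² = -54 m; v ends -35 m/s.
x(9) = -8 + Σ Δx = -71.5 m.

-71.5 m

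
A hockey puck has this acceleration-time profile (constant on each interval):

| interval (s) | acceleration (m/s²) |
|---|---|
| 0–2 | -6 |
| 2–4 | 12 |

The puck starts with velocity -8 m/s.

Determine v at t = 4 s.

Δv equals the area under the a-t graph; then v = v₀ + Δv.
0–2 s: -6 × 2 = -12 m/s
2–4 s: 12 × 2 = 24 m/s
Δv = 12 m/s, so v(4) = -8 + (12) = 4 m/s.

4 m/s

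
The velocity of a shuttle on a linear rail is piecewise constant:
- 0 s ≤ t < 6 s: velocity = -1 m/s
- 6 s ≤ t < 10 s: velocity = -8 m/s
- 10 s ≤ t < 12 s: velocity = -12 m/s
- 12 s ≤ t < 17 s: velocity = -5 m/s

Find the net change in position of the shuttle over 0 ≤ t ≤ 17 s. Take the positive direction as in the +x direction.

Displacement is the signed area under the v-t curve.
0–6 s: -1 × 6 = -6 m
6–10 s: -8 × 4 = -32 m
10–12 s: -12 × 2 = -24 m
12–17 s: -5 × 5 = -25 m
Net displacement = -87 m

-87 m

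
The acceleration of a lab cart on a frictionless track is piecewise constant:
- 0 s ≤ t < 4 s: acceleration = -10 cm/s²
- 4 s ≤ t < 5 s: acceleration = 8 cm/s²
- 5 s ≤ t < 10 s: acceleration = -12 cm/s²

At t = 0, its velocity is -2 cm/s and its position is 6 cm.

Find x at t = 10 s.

On each constant-a segment, Δv = aΔt and Δx = v₀Δt + ½aΔt²; chain segment to segment.
0–4 s: v starts -2 cm/s; Δx = -2·4 + ½·-10·4² = -88 cm; v ends -42 cm/s.
4–5 s: v starts -42 cm/s; Δx = -42·1 + ½·8·1² = -38 cm; v ends -34 cm/s.
5–10 s: v starts -34 cm/s; Δx = -34·5 + ½·-12·5² = -320 cm; v ends -94 cm/s.
x(10) = 6 + Σ Δx = -440 cm.

-440 cm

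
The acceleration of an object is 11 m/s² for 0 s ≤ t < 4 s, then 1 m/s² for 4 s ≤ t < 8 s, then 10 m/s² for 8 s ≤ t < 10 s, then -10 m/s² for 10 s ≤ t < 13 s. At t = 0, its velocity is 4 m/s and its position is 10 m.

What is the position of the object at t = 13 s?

609 m

On each constant-a segment, Δv = aΔt and Δx = v₀Δt + ½aΔt²; chain segment to segment.
0–4 s: v starts 4 m/s; Δx = 4·4 + ½·11·4² = 104 m; v ends 48 m/s.
4–8 s: v starts 48 m/s; Δx = 48·4 + ½·1·4² = 200 m; v ends 52 m/s.
8–10 s: v starts 52 m/s; Δx = 52·2 + ½·10·2² = 124 m; v ends 72 m/s.
10–13 s: v starts 72 m/s; Δx = 72·3 + ½·-10·3² = 171 m; v ends 42 m/s.
x(13) = 10 + Σ Δx = 609 m.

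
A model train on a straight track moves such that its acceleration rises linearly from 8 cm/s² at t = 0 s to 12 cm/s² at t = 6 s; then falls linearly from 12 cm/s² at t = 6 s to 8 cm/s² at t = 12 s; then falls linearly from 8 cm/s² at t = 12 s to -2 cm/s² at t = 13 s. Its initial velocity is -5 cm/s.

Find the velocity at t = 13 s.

118 cm/s

Δv equals the area under the a-t graph; then v = v₀ + Δv.
0–6 s: ½(8 + 12)(6) = 60 cm/s
6–12 s: ½(12 + 8)(6) = 60 cm/s
12–13 s: ½(8 + -2)(1) = 3 cm/s
Δv = 123 cm/s, so v(13) = -5 + (123) = 118 cm/s.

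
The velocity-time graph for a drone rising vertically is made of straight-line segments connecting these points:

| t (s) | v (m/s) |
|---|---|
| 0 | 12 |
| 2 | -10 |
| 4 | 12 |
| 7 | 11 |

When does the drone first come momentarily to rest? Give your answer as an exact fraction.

v changes sign on 0–2 s (from 12 to -10); the graph is linear there, so v = 0 at t = 0 + (-12)·(2 − 0)/(-10 − 12) = 12/11 s.

t = 12/11 s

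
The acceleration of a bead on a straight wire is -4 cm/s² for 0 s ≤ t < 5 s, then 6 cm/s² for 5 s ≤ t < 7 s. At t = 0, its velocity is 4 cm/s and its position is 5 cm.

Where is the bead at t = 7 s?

On each constant-a segment, Δv = aΔt and Δx = v₀Δt + ½aΔt²; chain segment to segment.
0–5 s: v starts 4 cm/s; Δx = 4·5 + ½·-4·5² = -30 cm; v ends -16 cm/s.
5–7 s: v starts -16 cm/s; Δx = -16·2 + ½·6·2² = -20 cm; v ends -4 cm/s.
x(7) = 5 + Σ Δx = -45 cm.

-45 cm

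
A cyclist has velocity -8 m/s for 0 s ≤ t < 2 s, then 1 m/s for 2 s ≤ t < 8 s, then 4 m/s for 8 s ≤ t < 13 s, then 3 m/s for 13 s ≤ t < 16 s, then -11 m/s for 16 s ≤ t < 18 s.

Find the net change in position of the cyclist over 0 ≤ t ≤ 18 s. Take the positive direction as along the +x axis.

Net displacement equals the area under the velocity-time graph (areas below the axis count negative).
0–2 s: -8 × 2 = -16 m
2–8 s: 1 × 6 = 6 m
8–13 s: 4 × 5 = 20 m
13–16 s: 3 × 3 = 9 m
16–18 s: -11 × 2 = -22 m
Net displacement = -3 m

-3 m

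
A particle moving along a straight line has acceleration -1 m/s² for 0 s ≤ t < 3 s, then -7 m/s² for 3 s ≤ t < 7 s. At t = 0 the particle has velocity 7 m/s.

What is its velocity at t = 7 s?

-24 m/s

Δv equals the area under the a-t graph; then v = v₀ + Δv.
0–3 s: -1 × 3 = -3 m/s
3–7 s: -7 × 4 = -28 m/s
Δv = -31 m/s, so v(7) = 7 + (-31) = -24 m/s.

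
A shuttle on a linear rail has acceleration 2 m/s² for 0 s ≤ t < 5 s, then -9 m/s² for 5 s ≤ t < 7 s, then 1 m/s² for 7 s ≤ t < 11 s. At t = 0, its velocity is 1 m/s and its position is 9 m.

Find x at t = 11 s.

23 m

On each constant-a segment, Δv = aΔt and Δx = v₀Δt + ½aΔt²; chain segment to segment.
0–5 s: v starts 1 m/s; Δx = 1·5 + ½·2·5² = 30 m; v ends 11 m/s.
5–7 s: v starts 11 m/s; Δx = 11·2 + ½·-9·2² = 4 m; v ends -7 m/s.
7–11 s: v starts -7 m/s; Δx = -7·4 + ½·1·4² = -20 m; v ends -3 m/s.
x(11) = 9 + Σ Δx = 23 m.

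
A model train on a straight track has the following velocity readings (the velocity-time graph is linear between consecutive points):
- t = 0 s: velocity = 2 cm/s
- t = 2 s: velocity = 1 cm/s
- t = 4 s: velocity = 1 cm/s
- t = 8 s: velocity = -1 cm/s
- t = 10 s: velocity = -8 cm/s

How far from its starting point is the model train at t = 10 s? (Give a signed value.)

Displacement is the signed area under the v-t curve.
0–2 s: ½(2 + 1)(2) = 3 cm
2–4 s: 1 × 2 = 2 cm
4–8 s: ½(1 + -1)(4) = 0 cm
8–10 s: ½(-1 + -8)(2) = -9 cm
Net displacement = -4 cm

-4 cm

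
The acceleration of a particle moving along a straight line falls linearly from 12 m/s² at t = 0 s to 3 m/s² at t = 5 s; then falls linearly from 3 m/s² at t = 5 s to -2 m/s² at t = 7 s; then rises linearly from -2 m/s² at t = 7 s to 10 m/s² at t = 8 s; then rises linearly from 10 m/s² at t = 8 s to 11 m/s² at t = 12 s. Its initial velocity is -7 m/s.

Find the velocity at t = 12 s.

Δv equals the area under the a-t graph; then v = v₀ + Δv.
0–5 s: ½(12 + 3)(5) = 37.5 m/s
5–7 s: ½(3 + -2)(2) = 1 m/s
7–8 s: ½(-2 + 10)(1) = 4 m/s
8–12 s: ½(10 + 11)(4) = 42 m/s
Δv = 84.5 m/s, so v(12) = -7 + (84.5) = 77.5 m/s.

77.5 m/s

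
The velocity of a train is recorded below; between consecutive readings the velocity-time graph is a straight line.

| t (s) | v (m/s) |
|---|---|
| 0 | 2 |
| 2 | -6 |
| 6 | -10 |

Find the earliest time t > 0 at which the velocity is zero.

v changes sign on 0–2 s (from 2 to -6); the graph is linear there, so v = 0 at t = 0 + (-2)·(2 − 0)/(-6 − 2) = 0.5 s.

t = 0.5 s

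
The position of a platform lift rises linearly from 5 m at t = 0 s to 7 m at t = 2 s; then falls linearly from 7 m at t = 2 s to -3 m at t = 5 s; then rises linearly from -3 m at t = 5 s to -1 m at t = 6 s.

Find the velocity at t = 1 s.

1 m/s

Velocity is the slope of the x-t graph on 0–2 s: (7 − 5)/(2 − 0) = 1 m/s.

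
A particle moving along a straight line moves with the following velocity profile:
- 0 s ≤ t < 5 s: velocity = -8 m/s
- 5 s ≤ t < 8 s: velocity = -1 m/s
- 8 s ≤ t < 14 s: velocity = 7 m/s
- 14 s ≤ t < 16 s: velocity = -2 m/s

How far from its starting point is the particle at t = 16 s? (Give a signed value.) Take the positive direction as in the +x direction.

Net displacement equals the area under the velocity-time graph (areas below the axis count negative).
0–5 s: -8 × 5 = -40 m
5–8 s: -1 × 3 = -3 m
8–14 s: 7 × 6 = 42 m
14–16 s: -2 × 2 = -4 m
Net displacement = -5 m

-5 m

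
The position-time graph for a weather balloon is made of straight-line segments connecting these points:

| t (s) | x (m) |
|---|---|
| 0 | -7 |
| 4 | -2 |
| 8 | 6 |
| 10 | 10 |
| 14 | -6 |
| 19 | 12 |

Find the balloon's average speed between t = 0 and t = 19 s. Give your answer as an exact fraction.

51/19 m/s

Average speed = (total path length)/(elapsed time); on a piecewise-linear x-t graph the path length is Σ|Δx|.
0–4 s: |Δx| = |-2 − -7| = 5 m
4–8 s: |Δx| = |6 − -2| = 8 m
8–10 s: |Δx| = |10 − 6| = 4 m
10–14 s: |Δx| = |-6 − 10| = 16 m
14–19 s: |Δx| = |12 − -6| = 18 m
Total path = 51 m; average speed = 51/19 = 51/19 m/s.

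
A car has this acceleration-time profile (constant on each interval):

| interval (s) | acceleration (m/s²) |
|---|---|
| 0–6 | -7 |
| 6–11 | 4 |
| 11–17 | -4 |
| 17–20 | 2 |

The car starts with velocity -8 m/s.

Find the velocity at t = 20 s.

Δv equals the area under the a-t graph; then v = v₀ + Δv.
0–6 s: -7 × 6 = -42 m/s
6–11 s: 4 × 5 = 20 m/s
11–17 s: -4 × 6 = -24 m/s
17–20 s: 2 × 3 = 6 m/s
Δv = -40 m/s, so v(20) = -8 + (-40) = -48 m/s.

-48 m/s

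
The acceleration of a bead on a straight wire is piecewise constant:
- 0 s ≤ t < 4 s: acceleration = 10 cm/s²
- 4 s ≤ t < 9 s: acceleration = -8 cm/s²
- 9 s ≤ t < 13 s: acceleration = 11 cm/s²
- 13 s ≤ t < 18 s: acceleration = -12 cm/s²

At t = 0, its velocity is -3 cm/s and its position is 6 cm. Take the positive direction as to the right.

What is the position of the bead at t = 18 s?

On each constant-a segment, Δv = aΔt and Δx = v₀Δt + ½aΔt²; chain segment to segment.
0–4 s: v starts -3 cm/s; Δx = -3·4 + ½·10·4² = 68 cm; v ends 37 cm/s.
4–9 s: v starts 37 cm/s; Δx = 37·5 + ½·-8·5² = 85 cm; v ends -3 cm/s.
9–13 s: v starts -3 cm/s; Δx = -3·4 + ½·11·4² = 76 cm; v ends 41 cm/s.
13–18 s: v starts 41 cm/s; Δx = 41·5 + ½·-12·5² = 55 cm; v ends -19 cm/s.
x(18) = 6 + Σ Δx = 290 cm.

290 cm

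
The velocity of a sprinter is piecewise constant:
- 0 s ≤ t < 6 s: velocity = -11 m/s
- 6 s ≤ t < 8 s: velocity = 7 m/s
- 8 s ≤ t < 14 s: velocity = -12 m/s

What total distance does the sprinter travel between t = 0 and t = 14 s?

Distance (not displacement) is the total path length: add the absolute areas under v-t.
0–6 s: |-11| × 6 = 66 m
6–8 s: |7| × 2 = 14 m
8–14 s: |-12| × 6 = 72 m
Total distance = 152 m

152 m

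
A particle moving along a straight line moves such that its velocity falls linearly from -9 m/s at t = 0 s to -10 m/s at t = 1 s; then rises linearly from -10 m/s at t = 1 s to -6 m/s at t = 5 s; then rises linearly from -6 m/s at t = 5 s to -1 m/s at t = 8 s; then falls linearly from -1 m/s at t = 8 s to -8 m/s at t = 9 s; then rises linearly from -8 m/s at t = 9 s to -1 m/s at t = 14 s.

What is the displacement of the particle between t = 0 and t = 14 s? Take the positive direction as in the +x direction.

-79 m

Displacement is the signed area under the v-t curve.
0–1 s: ½(-9 + -10)(1) = -9.5 m
1–5 s: ½(-10 + -6)(4) = -32 m
5–8 s: ½(-6 + -1)(3) = -10.5 m
8–9 s: ½(-1 + -8)(1) = -4.5 m
9–14 s: ½(-8 + -1)(5) = -22.5 m
Net displacement = -79 m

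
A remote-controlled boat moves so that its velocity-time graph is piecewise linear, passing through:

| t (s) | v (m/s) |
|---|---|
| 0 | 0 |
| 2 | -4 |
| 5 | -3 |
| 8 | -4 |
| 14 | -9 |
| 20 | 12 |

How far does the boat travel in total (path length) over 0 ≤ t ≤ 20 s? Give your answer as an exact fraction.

673/7 m

Total distance travelled is ∫|v| dt — sum the magnitudes of each area piece.
0–2 s: |½(0 + -4)(2)| = 4 m
2–5 s: |½(-4 + -3)(3)| = 10.5 m
5–8 s: |½(-3 + -4)(3)| = 10.5 m
8–14 s: |½(-4 + -9)(6)| = 39 m
14–20 s: v = 0 at t = 116/7 s; triangle areas 81/7 + 144/7 = 225/7 m
Total distance = 673/7 m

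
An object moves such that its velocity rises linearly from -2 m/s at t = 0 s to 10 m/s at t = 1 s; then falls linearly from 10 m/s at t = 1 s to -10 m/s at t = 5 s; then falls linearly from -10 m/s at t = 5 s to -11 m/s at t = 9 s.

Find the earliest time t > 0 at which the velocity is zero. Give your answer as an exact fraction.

t = 1/6 s

v changes sign on 0–1 s (from -2 to 10); the graph is linear there, so v = 0 at t = 0 + (2)·(1 − 0)/(10 − -2) = 1/6 s.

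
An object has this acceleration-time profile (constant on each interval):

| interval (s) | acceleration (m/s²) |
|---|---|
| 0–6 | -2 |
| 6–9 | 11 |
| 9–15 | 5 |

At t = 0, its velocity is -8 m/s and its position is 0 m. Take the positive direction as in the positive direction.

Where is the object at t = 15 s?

73.5 m

On each constant-a segment, Δv = aΔt and Δx = v₀Δt + ½aΔt²; chain segment to segment.
0–6 s: v starts -8 m/s; Δx = -8·6 + ½·-2·6² = -84 m; v ends -20 m/s.
6–9 s: v starts -20 m/s; Δx = -20·3 + ½·11·3² = -10.5 m; v ends 13 m/s.
9–15 s: v starts 13 m/s; Δx = 13·6 + ½·5·6² = 168 m; v ends 43 m/s.
x(15) = 0 + Σ Δx = 73.5 m.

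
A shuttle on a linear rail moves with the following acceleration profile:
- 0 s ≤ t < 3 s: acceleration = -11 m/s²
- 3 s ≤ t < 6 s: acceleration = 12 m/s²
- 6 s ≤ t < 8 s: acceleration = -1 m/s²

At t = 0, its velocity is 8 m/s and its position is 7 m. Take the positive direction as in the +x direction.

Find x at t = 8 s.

On each constant-a segment, Δv = aΔt and Δx = v₀Δt + ½aΔt²; chain segment to segment.
0–3 s: v starts 8 m/s; Δx = 8·3 + ½·-11·3² = -25.5 m; v ends -25 m/s.
3–6 s: v starts -25 m/s; Δx = -25·3 + ½·12·3² = -21 m; v ends 11 m/s.
6–8 s: v starts 11 m/s; Δx = 11·2 + ½·-1·2² = 20 m; v ends 9 m/s.
x(8) = 7 + Σ Δx = -19.5 m.

-19.5 m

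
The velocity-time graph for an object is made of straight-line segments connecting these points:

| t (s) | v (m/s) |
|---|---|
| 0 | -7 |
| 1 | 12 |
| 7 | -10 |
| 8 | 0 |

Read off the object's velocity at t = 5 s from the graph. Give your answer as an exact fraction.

-8/3 m/s

On 1–7 s the graph is linear from 12 to -10 m/s: v(5) = 12 + (-10 − 12)·(5 − 1)/(7 − 1) = -8/3 m/s.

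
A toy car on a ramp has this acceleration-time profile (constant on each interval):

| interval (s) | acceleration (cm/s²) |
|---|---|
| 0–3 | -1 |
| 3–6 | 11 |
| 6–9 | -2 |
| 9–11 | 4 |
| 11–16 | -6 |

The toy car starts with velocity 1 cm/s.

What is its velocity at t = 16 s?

3 cm/s

Δv equals the area under the a-t graph; then v = v₀ + Δv.
0–3 s: -1 × 3 = -3 cm/s
3–6 s: 11 × 3 = 33 cm/s
6–9 s: -2 × 3 = -6 cm/s
9–11 s: 4 × 2 = 8 cm/s
11–16 s: -6 × 5 = -30 cm/s
Δv = 2 cm/s, so v(16) = 1 + (2) = 3 cm/s.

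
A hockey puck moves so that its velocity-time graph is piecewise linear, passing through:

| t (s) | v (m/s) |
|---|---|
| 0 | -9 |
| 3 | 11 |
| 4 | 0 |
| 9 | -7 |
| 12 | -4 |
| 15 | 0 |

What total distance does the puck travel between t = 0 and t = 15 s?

Distance (not displacement) is the total path length: add the absolute areas under v-t.
0–3 s: v = 0 at t = 1.35 s; triangle areas 6.075 + 9.075 = 15.15 m
3–4 s: |½(11 + 0)(1)| = 5.5 m
4–9 s: |½(0 + -7)(5)| = 17.5 m
9–12 s: |½(-7 + -4)(3)| = 16.5 m
12–15 s: |½(-4 + 0)(3)| = 6 m
Total distance = 60.65 m

60.65 m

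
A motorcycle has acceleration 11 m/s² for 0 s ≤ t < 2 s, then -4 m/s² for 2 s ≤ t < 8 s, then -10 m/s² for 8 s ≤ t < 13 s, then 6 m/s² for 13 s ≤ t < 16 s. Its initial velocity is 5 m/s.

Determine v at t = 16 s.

-29 m/s

Δv equals the area under the a-t graph; then v = v₀ + Δv.
0–2 s: 11 × 2 = 22 m/s
2–8 s: -4 × 6 = -24 m/s
8–13 s: -10 × 5 = -50 m/s
13–16 s: 6 × 3 = 18 m/s
Δv = -34 m/s, so v(16) = 5 + (-34) = -29 m/s.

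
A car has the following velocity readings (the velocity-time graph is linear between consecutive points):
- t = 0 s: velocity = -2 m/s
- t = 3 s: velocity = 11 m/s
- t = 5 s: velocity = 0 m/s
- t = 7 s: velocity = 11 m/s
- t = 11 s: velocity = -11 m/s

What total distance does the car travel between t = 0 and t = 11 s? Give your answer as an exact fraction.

Total distance travelled is ∫|v| dt — sum the magnitudes of each area piece.
0–3 s: v = 0 at t = 6/13 s; triangle areas 6/13 + 363/26 = 375/26 m
3–5 s: |½(11 + 0)(2)| = 11 m
5–7 s: |½(0 + 11)(2)| = 11 m
7–11 s: v = 0 at t = 9 s; triangle areas 11 + 11 = 22 m
Total distance = 1519/26 m

1519/26 m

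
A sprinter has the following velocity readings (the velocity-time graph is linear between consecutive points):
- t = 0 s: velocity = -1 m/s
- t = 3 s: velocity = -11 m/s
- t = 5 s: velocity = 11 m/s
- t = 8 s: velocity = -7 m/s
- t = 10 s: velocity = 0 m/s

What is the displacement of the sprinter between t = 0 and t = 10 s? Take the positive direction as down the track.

Displacement is the signed area under the v-t curve.
0–3 s: ½(-1 + -11)(3) = -18 m
3–5 s: ½(-11 + 11)(2) = 0 m
5–8 s: ½(11 + -7)(3) = 6 m
8–10 s: ½(-7 + 0)(2) = -7 m
Net displacement = -19 m

-19 m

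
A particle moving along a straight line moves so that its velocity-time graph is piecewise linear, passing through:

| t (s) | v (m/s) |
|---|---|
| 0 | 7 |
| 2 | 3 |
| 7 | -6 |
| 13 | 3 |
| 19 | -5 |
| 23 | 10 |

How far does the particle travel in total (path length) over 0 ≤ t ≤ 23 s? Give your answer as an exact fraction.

Total distance travelled is ∫|v| dt — sum the magnitudes of each area piece.
0–2 s: |½(7 + 3)(2)| = 10 m
2–7 s: v = 0 at t = 11/3 s; triangle areas 2.5 + 10 = 12.5 m
7–13 s: v = 0 at t = 11 s; triangle areas 12 + 3 = 15 m
13–19 s: v = 0 at t = 15.25 s; triangle areas 3.375 + 9.375 = 12.75 m
19–23 s: v = 0 at t = 61/3 s; triangle areas 10/3 + 40/3 = 50/3 m
Total distance = 803/12 m

803/12 m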